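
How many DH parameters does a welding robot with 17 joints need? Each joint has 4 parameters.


Given: 17 joints, 4 DH parameters per joint (d, theta, a, alpha)
Total DH parameters = number_of_joints * 4
Total = 17 * 4
Total = 68

68


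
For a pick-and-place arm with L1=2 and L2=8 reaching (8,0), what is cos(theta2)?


Given: L1 = 2, L2 = 8, target (x, y) = (8, 0)
Using cos(theta2) = (x^2 + y^2 - L1^2 - L2^2) / (2*L1*L2)
x^2 + y^2 = 8^2 + 0 = 64
L1^2 + L2^2 = 4 + 64 = 68
Numerator = 64 - 68 = -4
Denominator = 2*2*8 = 32
cos(theta2) = -4/32 = -1/8

-1/8


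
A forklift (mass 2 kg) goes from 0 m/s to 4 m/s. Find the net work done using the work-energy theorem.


Given: m = 2 kg, v0 = 0 m/s, v = 4 m/s
Using W = (1/2)*m*(v^2 - v0^2)
v^2 = 4^2 = 16
v0^2 = 0^2 = 0
v^2 - v0^2 = 16 - 0 = 16
W = (1/2)*2*16 = 16 J

16 J


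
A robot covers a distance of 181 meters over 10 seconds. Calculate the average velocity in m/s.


Given: distance d = 181 m, time t = 10 s
Using v = d / t
v = 181 / 10
v = 181/10 m/s

181/10 m/s


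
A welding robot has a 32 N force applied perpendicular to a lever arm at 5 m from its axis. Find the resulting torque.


Given: F = 32 N, r = 5 m, angle = 90 deg (perpendicular)
Using tau = F * r * sin(90)
sin(90) = 1
tau = 32 * 5 * 1
tau = 160 Nm

160 Nm


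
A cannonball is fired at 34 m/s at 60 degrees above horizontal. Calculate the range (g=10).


Given: v0 = 34 m/s, theta = 60 deg, g = 10 m/s^2
sin(2*60) = sin(120) = sqrt(3)/2
Using R = v0^2 * sin(2*theta) / g
R = 34^2 * (sqrt(3)/2) / 10
R = 1156 * sqrt(3) / 20
R = 289/5*sqrt(3) m

289/5*sqrt(3) m


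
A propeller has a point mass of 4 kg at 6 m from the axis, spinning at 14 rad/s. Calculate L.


Given: m = 4 kg, r = 6 m, omega = 14 rad/s
For a point mass: I = m*r^2
I = 4*6^2 = 4*36 = 144
L = I*omega = 144*14
L = 2016 kg*m^2/s

2016 kg*m^2/s


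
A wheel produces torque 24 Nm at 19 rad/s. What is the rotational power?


Given: tau = 24 Nm, omega = 19 rad/s
Using P = tau * omega
P = 24 * 19
P = 456 W

456 W


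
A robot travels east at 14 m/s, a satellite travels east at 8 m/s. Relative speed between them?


Given: v_A = 14 m/s east, v_B = 8 m/s east
Both move in the same direction; relative speed = |v_A - v_B|
|14 - 8| = |6|
= 6 m/s

6 m/s


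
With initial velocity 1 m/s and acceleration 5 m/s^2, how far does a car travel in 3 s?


Given: v0 = 1 m/s, a = 5 m/s^2, t = 3 s
Using s = v0*t + (1/2)*a*t^2
s = 1*3 + (1/2)*5*3^2
s = 3 + (1/2)*45
s = 3 + 45/2
s = 51/2

51/2 m


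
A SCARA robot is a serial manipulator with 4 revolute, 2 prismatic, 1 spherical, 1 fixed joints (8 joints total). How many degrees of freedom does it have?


Given: serial robot with 4 revolute, 2 prismatic, 1 spherical, 1 fixed joints
DOF contribution per joint type: revolute=1, prismatic=1, spherical=3, fixed=0
DOF = 4*1 + 2*1 + 1*3 + 1*0
DOF = 9

9


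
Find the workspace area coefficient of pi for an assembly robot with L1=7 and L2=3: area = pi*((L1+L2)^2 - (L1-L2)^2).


Given: L1 = 7, L2 = 3
(L1+L2)^2 = (10)^2 = 100
(L1-L2)^2 = (4)^2 = 16
Difference = 100 - 16 = 84
This equals 4*L1*L2 = 4*7*3 = 84
Workspace area = 84*pi

84


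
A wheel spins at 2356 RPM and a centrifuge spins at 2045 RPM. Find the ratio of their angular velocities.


Given: RPM_A = 2356, RPM_B = 2045
omega = 2*pi*RPM/60, so omega_A/omega_B = RPM_A / RPM_B
omega_A/omega_B = 2356 / 2045
omega_A/omega_B = 2356/2045

2356/2045


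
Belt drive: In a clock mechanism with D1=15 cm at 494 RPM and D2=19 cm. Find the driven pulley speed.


Given: D1 = 15 cm, w1 = 494 RPM, D2 = 19 cm
Using D1*w1 = D2*w2
w2 = D1*w1 / D2
w2 = 15*494 / 19
w2 = 7410 / 19
w2 = 390 RPM

390 RPM


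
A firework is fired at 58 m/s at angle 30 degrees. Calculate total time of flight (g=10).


Given: v0 = 58 m/s, theta = 30 deg, g = 10 m/s^2
sin(30) = 1/2
Using T = 2*v0*sin(theta) / g
T = 2*58*1/2 / 10
T = 58 / 10
T = 29/5 s

29/5 s


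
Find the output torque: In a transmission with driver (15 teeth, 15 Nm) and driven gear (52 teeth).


Given: N1 = 15, N2 = 52, T1 = 15 Nm
Using T2/T1 = N2/N1
T2 = T1 * N2 / N1
T2 = 15 * 52 / 15
T2 = 780 / 15
T2 = 52 Nm

52 Nm


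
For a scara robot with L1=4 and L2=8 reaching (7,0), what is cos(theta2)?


Given: L1 = 4, L2 = 8, target (x, y) = (7, 0)
Using cos(theta2) = (x^2 + y^2 - L1^2 - L2^2) / (2*L1*L2)
x^2 + y^2 = 7^2 + 0 = 49
L1^2 + L2^2 = 16 + 64 = 80
Numerator = 49 - 80 = -31
Denominator = 2*4*8 = 64
cos(theta2) = -31/64 = -31/64

-31/64


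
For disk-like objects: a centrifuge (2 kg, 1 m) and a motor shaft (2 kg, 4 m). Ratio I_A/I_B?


Given: M1=2 kg, R1=1 m, M2=2 kg, R2=4 m
For a disk: I = (1/2)*M*R^2, so I_A/I_B = (M1*R1^2)/(M2*R2^2)
M1*R1^2 = 2*1 = 2
M2*R2^2 = 2*16 = 32
I_A/I_B = 2/32 = 1/16

1/16


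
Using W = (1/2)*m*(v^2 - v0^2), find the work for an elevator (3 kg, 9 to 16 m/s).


Given: m = 3 kg, v0 = 9 m/s, v = 16 m/s
Using W = (1/2)*m*(v^2 - v0^2)
v^2 = 16^2 = 256
v0^2 = 9^2 = 81
v^2 - v0^2 = 256 - 81 = 175
W = (1/2)*3*175 = 525/2 J

525/2 J


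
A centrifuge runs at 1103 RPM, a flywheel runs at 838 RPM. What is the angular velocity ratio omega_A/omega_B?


Given: RPM_A = 1103, RPM_B = 838
omega = 2*pi*RPM/60, so omega_A/omega_B = RPM_A / RPM_B
omega_A/omega_B = 1103 / 838
omega_A/omega_B = 1103/838

1103/838


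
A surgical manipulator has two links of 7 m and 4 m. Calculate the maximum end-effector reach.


Given: L1 = 7 m, L2 = 4 m
For a 2-link planar arm, max reach = L1 + L2 (fully extended)
Max reach = 7 + 4
Max reach = 11 m

11 m


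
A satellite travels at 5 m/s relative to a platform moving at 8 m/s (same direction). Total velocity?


Given: object velocity = 5 m/s, platform velocity = 8 m/s (same direction)
Using classical velocity addition: v_total = v_object + v_platform
v_total = 5 + 8
v_total = 13 m/s

13 m/s


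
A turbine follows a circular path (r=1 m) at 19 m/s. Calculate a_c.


Given: v = 19 m/s, r = 1 m
Using a_c = v^2 / r
a_c = 19^2 / 1
a_c = 361 / 1
a_c = 361 m/s^2

361 m/s^2


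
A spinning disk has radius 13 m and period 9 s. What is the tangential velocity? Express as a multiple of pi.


Given: radius r = 13 m, period T = 9 s
Using v = 2*pi*r / T
v = 2*pi*13 / 9
v = 26*pi / 9
v = 26/9*pi m/s

26/9*pi m/s


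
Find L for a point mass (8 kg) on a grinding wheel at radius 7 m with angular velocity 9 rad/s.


Given: m = 8 kg, r = 7 m, omega = 9 rad/s
For a point mass: I = m*r^2
I = 8*7^2 = 8*49 = 392
L = I*omega = 392*9
L = 3528 kg*m^2/s

3528 kg*m^2/s


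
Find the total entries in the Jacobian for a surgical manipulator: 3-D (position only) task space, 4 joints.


Given: task space dimension = 3, joints = 4
Jacobian is a 3 x 4 matrix
Total entries = rows * columns
Total = 3 * 4
Total = 12

12


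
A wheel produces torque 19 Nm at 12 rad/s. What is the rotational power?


Given: tau = 19 Nm, omega = 12 rad/s
Using P = tau * omega
P = 19 * 12
P = 228 W

228 W


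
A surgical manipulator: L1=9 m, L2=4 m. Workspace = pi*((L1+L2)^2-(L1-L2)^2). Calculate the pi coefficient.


Given: L1 = 9, L2 = 4
(L1+L2)^2 = (13)^2 = 169
(L1-L2)^2 = (5)^2 = 25
Difference = 169 - 25 = 144
This equals 4*L1*L2 = 4*9*4 = 144
Workspace area = 144*pi

144


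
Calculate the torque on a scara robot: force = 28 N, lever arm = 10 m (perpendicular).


Given: F = 28 N, r = 10 m, angle = 90 deg (perpendicular)
Using tau = F * r * sin(90)
sin(90) = 1
tau = 28 * 10 * 1
tau = 280 Nm

280 Nm


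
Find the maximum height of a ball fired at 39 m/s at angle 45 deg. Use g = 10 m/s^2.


Given: v0 = 39 m/s, theta = 45 deg, g = 10 m/s^2
sin^2(45) = 1/2
Using H = v0^2 * sin^2(theta) / (2*g)
H = 39^2 * 1/2 / (2*10)
H = 1521 * 1/2 / 20
H = 1521/2 / 20
H = 1521/40 m

1521/40 m


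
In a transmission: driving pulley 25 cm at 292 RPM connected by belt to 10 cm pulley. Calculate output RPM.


Given: D1 = 25 cm, w1 = 292 RPM, D2 = 10 cm
Using D1*w1 = D2*w2
w2 = D1*w1 / D2
w2 = 25*292 / 10
w2 = 7300 / 10
w2 = 730 RPM

730 RPM


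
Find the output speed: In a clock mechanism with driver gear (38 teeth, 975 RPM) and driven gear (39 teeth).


Given: N1 = 38 teeth, w1 = 975 RPM, N2 = 39 teeth
Using N1*w1 = N2*w2
w2 = N1*w1 / N2
w2 = 38*975 / 39
w2 = 37050 / 39
w2 = 950 RPM

950 RPM


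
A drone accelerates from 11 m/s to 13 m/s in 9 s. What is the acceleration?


Given: initial velocity v0 = 11 m/s, final velocity v = 13 m/s, time t = 9 s
Using a = (v - v0) / t
a = (13 - 11) / 9
a = 2 / 9
a = 2/9 m/s^2

2/9 m/s^2


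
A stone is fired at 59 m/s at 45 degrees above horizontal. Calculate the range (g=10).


Given: v0 = 59 m/s, theta = 45 deg, g = 10 m/s^2
sin(2*45) = sin(90) = 1
Using R = v0^2 * sin(2*theta) / g
R = 59^2 * 1 / 10
R = 3481 / 10
R = 3481/10 m

3481/10 m


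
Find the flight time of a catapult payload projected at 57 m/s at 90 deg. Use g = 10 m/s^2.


Given: v0 = 57 m/s, theta = 90 deg, g = 10 m/s^2
sin(90) = 1
Using T = 2*v0*sin(theta) / g
T = 2*57*1 / 10
T = 114 / 10
T = 57/5 s

57/5 s


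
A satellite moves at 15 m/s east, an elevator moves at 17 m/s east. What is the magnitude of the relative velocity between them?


Given: v_A = 15 m/s east, v_B = 17 m/s east
Both move in the same direction; relative speed = |v_A - v_B|
|15 - 17| = |-2|
= 2 m/s

2 m/s


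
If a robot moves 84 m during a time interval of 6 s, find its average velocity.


Given: distance d = 84 m, time t = 6 s
Using v = d / t
v = 84 / 6
v = 14 m/s

14 m/s


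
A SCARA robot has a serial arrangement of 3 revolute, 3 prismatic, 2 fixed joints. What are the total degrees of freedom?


Given: serial robot with 3 revolute, 3 prismatic, 2 fixed joints
DOF contribution per joint type: revolute=1, prismatic=1, spherical=3, fixed=0
DOF = 3*1 + 3*1 + 2*0
DOF = 6

6


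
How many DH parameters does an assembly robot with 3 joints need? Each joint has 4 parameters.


Given: 3 joints, 4 DH parameters per joint (d, theta, a, alpha)
Total DH parameters = number_of_joints * 4
Total = 3 * 4
Total = 12

12


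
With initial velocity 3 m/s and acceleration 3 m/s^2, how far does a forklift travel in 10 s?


Given: v0 = 3 m/s, a = 3 m/s^2, t = 10 s
Using s = v0*t + (1/2)*a*t^2
s = 3*10 + (1/2)*3*10^2
s = 30 + (1/2)*300
s = 30 + 150
s = 180

180 m


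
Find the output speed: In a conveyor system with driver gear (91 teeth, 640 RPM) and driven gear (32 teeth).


Given: N1 = 91 teeth, w1 = 640 RPM, N2 = 32 teeth
Using N1*w1 = N2*w2
w2 = N1*w1 / N2
w2 = 91*640 / 32
w2 = 58240 / 32
w2 = 1820 RPM

1820 RPM


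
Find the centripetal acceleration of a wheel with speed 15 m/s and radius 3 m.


Given: v = 15 m/s, r = 3 m
Using a_c = v^2 / r
a_c = 15^2 / 3
a_c = 225 / 3
a_c = 75 m/s^2

75 m/s^2


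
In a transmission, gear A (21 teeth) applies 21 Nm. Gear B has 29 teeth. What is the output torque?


Given: N1 = 21, N2 = 29, T1 = 21 Nm
Using T2/T1 = N2/N1
T2 = T1 * N2 / N1
T2 = 21 * 29 / 21
T2 = 609 / 21
T2 = 29 Nm

29 Nm


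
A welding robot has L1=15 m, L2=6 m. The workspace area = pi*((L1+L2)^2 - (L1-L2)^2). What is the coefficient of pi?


Given: L1 = 15, L2 = 6
(L1+L2)^2 = (21)^2 = 441
(L1-L2)^2 = (9)^2 = 81
Difference = 441 - 81 = 360
This equals 4*L1*L2 = 4*15*6 = 360
Workspace area = 360*pi

360


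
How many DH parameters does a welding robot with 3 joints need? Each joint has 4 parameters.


Given: 3 joints, 4 DH parameters per joint (d, theta, a, alpha)
Total DH parameters = number_of_joints * 4
Total = 3 * 4
Total = 12

12


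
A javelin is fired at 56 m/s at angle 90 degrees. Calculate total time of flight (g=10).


Given: v0 = 56 m/s, theta = 90 deg, g = 10 m/s^2
sin(90) = 1
Using T = 2*v0*sin(theta) / g
T = 2*56*1 / 10
T = 112 / 10
T = 56/5 s

56/5 s


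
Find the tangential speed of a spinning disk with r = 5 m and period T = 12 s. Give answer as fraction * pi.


Given: radius r = 5 m, period T = 12 s
Using v = 2*pi*r / T
v = 2*pi*5 / 12
v = 10*pi / 12
v = 5/6*pi m/s

5/6*pi m/s


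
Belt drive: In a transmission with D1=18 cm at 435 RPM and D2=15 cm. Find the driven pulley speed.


Given: D1 = 18 cm, w1 = 435 RPM, D2 = 15 cm
Using D1*w1 = D2*w2
w2 = D1*w1 / D2
w2 = 18*435 / 15
w2 = 7830 / 15
w2 = 522 RPM

522 RPM


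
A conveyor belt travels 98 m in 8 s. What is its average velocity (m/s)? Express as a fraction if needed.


Given: distance d = 98 m, time t = 8 s
Using v = d / t
v = 98 / 8
v = 49/4 m/s

49/4 m/s


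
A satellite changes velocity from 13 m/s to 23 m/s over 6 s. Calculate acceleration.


Given: initial velocity v0 = 13 m/s, final velocity v = 23 m/s, time t = 6 s
Using a = (v - v0) / t
a = (23 - 13) / 6
a = 10 / 6
a = 5/3 m/s^2

5/3 m/s^2


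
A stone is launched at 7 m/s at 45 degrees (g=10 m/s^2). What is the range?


Given: v0 = 7 m/s, theta = 45 deg, g = 10 m/s^2
sin(2*45) = sin(90) = 1
Using R = v0^2 * sin(2*theta) / g
R = 7^2 * 1 / 10
R = 49 / 10
R = 49/10 m

49/10 m


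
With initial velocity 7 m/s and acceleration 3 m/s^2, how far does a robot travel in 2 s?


Given: v0 = 7 m/s, a = 3 m/s^2, t = 2 s
Using s = v0*t + (1/2)*a*t^2
s = 7*2 + (1/2)*3*2^2
s = 14 + (1/2)*12
s = 14 + 6
s = 20

20 m


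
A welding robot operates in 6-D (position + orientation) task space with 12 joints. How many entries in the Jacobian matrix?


Given: task space dimension = 6, joints = 12
Jacobian is a 6 x 12 matrix
Total entries = rows * columns
Total = 6 * 12
Total = 72

72


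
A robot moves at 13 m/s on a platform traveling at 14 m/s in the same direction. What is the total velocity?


Given: object velocity = 13 m/s, platform velocity = 14 m/s (same direction)
Using classical velocity addition: v_total = v_object + v_platform
v_total = 13 + 14
v_total = 27 m/s

27 m/s


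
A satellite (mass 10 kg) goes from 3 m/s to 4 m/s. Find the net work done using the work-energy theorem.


Given: m = 10 kg, v0 = 3 m/s, v = 4 m/s
Using W = (1/2)*m*(v^2 - v0^2)
v^2 = 4^2 = 16
v0^2 = 3^2 = 9
v^2 - v0^2 = 16 - 9 = 7
W = (1/2)*10*7 = 35 J

35 J


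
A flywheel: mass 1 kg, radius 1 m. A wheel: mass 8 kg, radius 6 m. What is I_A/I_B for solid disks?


Given: M1=1 kg, R1=1 m, M2=8 kg, R2=6 m
For a disk: I = (1/2)*M*R^2, so I_A/I_B = (M1*R1^2)/(M2*R2^2)
M1*R1^2 = 1*1 = 1
M2*R2^2 = 8*36 = 288
I_A/I_B = 1/288 = 1/288

1/288


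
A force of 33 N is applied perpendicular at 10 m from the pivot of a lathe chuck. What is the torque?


Given: F = 33 N, r = 10 m, angle = 90 deg (perpendicular)
Using tau = F * r * sin(90)
sin(90) = 1
tau = 33 * 10 * 1
tau = 330 Nm

330 Nm


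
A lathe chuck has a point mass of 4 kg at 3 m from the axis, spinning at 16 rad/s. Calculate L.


Given: m = 4 kg, r = 3 m, omega = 16 rad/s
For a point mass: I = m*r^2
I = 4*3^2 = 4*9 = 36
L = I*omega = 36*16
L = 576 kg*m^2/s

576 kg*m^2/s


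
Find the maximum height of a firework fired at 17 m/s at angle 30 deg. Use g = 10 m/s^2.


Given: v0 = 17 m/s, theta = 30 deg, g = 10 m/s^2
sin^2(30) = 1/4
Using H = v0^2 * sin^2(theta) / (2*g)
H = 17^2 * 1/4 / (2*10)
H = 289 * 1/4 / 20
H = 289/4 / 20
H = 289/80 m

289/80 m


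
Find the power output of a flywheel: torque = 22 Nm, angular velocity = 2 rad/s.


Given: tau = 22 Nm, omega = 2 rad/s
Using P = tau * omega
P = 22 * 2
P = 44 W

44 W


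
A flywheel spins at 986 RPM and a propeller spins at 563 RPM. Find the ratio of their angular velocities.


Given: RPM_A = 986, RPM_B = 563
omega = 2*pi*RPM/60, so omega_A/omega_B = RPM_A / RPM_B
omega_A/omega_B = 986 / 563
omega_A/omega_B = 986/563

986/563


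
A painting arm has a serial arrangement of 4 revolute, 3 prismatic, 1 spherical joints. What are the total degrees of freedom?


Given: serial robot with 4 revolute, 3 prismatic, 1 spherical joints
DOF contribution per joint type: revolute=1, prismatic=1, spherical=3, fixed=0
DOF = 4*1 + 3*1 + 1*3
DOF = 10

10


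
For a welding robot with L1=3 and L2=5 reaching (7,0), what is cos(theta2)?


Given: L1 = 3, L2 = 5, target (x, y) = (7, 0)
Using cos(theta2) = (x^2 + y^2 - L1^2 - L2^2) / (2*L1*L2)
x^2 + y^2 = 7^2 + 0 = 49
L1^2 + L2^2 = 9 + 25 = 34
Numerator = 49 - 34 = 15
Denominator = 2*3*5 = 30
cos(theta2) = 15/30 = 1/2

1/2


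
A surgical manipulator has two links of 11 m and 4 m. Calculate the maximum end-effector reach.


Given: L1 = 11 m, L2 = 4 m
For a 2-link planar arm, max reach = L1 + L2 (fully extended)
Max reach = 11 + 4
Max reach = 15 m

15 m


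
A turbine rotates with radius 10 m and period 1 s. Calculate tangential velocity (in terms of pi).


Given: radius r = 10 m, period T = 1 s
Using v = 2*pi*r / T
v = 2*pi*10 / 1
v = 20*pi / 1
v = 20*pi m/s

20*pi m/s


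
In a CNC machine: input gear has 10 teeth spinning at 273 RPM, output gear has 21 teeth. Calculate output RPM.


Given: N1 = 10 teeth, w1 = 273 RPM, N2 = 21 teeth
Using N1*w1 = N2*w2
w2 = N1*w1 / N2
w2 = 10*273 / 21
w2 = 2730 / 21
w2 = 130 RPM

130 RPM


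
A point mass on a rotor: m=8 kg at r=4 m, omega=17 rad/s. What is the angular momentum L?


Given: m = 8 kg, r = 4 m, omega = 17 rad/s
For a point mass: I = m*r^2
I = 8*4^2 = 8*16 = 128
L = I*omega = 128*17
L = 2176 kg*m^2/s

2176 kg*m^2/s


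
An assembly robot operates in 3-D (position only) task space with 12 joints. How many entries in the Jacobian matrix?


Given: task space dimension = 3, joints = 12
Jacobian is a 3 x 12 matrix
Total entries = rows * columns
Total = 3 * 12
Total = 36

36


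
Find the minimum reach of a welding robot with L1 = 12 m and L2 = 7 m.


Given: L1 = 12 m, L2 = 7 m
For a 2-link planar arm, min reach = |L1 - L2| (second link folded back)
Min reach = |12 - 7|
Min reach = 5 m

5 m


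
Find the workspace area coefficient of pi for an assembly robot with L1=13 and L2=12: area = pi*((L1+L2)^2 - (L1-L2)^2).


Given: L1 = 13, L2 = 12
(L1+L2)^2 = (25)^2 = 625
(L1-L2)^2 = (1)^2 = 1
Difference = 625 - 1 = 624
This equals 4*L1*L2 = 4*13*12 = 624
Workspace area = 624*pi

624


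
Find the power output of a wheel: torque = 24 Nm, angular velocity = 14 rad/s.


Given: tau = 24 Nm, omega = 14 rad/s
Using P = tau * omega
P = 24 * 14
P = 336 W

336 W


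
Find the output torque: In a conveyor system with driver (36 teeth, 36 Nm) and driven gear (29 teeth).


Given: N1 = 36, N2 = 29, T1 = 36 Nm
Using T2/T1 = N2/N1
T2 = T1 * N2 / N1
T2 = 36 * 29 / 36
T2 = 1044 / 36
T2 = 29 Nm

29 Nm


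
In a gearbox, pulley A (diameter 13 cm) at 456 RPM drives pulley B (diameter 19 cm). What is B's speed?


Given: D1 = 13 cm, w1 = 456 RPM, D2 = 19 cm
Using D1*w1 = D2*w2
w2 = D1*w1 / D2
w2 = 13*456 / 19
w2 = 5928 / 19
w2 = 312 RPM

312 RPM


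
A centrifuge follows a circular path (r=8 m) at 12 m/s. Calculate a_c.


Given: v = 12 m/s, r = 8 m
Using a_c = v^2 / r
a_c = 12^2 / 8
a_c = 144 / 8
a_c = 18 m/s^2

18 m/s^2


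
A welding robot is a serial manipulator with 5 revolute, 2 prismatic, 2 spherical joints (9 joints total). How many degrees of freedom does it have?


Given: serial robot with 5 revolute, 2 prismatic, 2 spherical joints
DOF contribution per joint type: revolute=1, prismatic=1, spherical=3, fixed=0
DOF = 5*1 + 2*1 + 2*3
DOF = 13

13


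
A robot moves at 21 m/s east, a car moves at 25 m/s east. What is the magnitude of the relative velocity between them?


Given: v_A = 21 m/s east, v_B = 25 m/s east
Both move in the same direction; relative speed = |v_A - v_B|
|21 - 25| = |-4|
= 4 m/s

4 m/s


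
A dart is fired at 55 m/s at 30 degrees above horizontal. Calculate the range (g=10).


Given: v0 = 55 m/s, theta = 30 deg, g = 10 m/s^2
sin(2*30) = sin(60) = sqrt(3)/2
Using R = v0^2 * sin(2*theta) / g
R = 55^2 * (sqrt(3)/2) / 10
R = 3025 * sqrt(3) / 20
R = 605/4*sqrt(3) m

605/4*sqrt(3) m


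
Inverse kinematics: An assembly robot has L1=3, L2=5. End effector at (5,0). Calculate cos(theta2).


Given: L1 = 3, L2 = 5, target (x, y) = (5, 0)
Using cos(theta2) = (x^2 + y^2 - L1^2 - L2^2) / (2*L1*L2)
x^2 + y^2 = 5^2 + 0 = 25
L1^2 + L2^2 = 9 + 25 = 34
Numerator = 25 - 34 = -9
Denominator = 2*3*5 = 30
cos(theta2) = -9/30 = -3/10

-3/10


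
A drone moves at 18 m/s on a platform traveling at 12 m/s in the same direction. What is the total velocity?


Given: object velocity = 18 m/s, platform velocity = 12 m/s (same direction)
Using classical velocity addition: v_total = v_object + v_platform
v_total = 18 + 12
v_total = 30 m/s

30 m/s


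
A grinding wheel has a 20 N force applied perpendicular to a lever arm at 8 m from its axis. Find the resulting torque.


Given: F = 20 N, r = 8 m, angle = 90 deg (perpendicular)
Using tau = F * r * sin(90)
sin(90) = 1
tau = 20 * 8 * 1
tau = 160 Nm

160 Nm


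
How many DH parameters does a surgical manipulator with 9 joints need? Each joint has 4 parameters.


Given: 9 joints, 4 DH parameters per joint (d, theta, a, alpha)
Total DH parameters = number_of_joints * 4
Total = 9 * 4
Total = 36

36


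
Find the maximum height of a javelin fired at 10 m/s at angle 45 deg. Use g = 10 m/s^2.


Given: v0 = 10 m/s, theta = 45 deg, g = 10 m/s^2
sin^2(45) = 1/2
Using H = v0^2 * sin^2(theta) / (2*g)
H = 10^2 * 1/2 / (2*10)
H = 100 * 1/2 / 20
H = 50 / 20
H = 5/2 m

5/2 m


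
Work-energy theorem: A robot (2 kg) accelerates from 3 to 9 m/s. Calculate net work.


Given: m = 2 kg, v0 = 3 m/s, v = 9 m/s
Using W = (1/2)*m*(v^2 - v0^2)
v^2 = 9^2 = 81
v0^2 = 3^2 = 9
v^2 - v0^2 = 81 - 9 = 72
W = (1/2)*2*72 = 72 J

72 J


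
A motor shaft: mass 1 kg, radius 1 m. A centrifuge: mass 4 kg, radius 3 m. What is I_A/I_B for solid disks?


Given: M1=1 kg, R1=1 m, M2=4 kg, R2=3 m
For a disk: I = (1/2)*M*R^2, so I_A/I_B = (M1*R1^2)/(M2*R2^2)
M1*R1^2 = 1*1 = 1
M2*R2^2 = 4*9 = 36
I_A/I_B = 1/36 = 1/36

1/36


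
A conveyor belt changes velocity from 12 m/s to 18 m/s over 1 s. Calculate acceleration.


Given: initial velocity v0 = 12 m/s, final velocity v = 18 m/s, time t = 1 s
Using a = (v - v0) / t
a = (18 - 12) / 1
a = 6 / 1
a = 6 m/s^2

6 m/s^2


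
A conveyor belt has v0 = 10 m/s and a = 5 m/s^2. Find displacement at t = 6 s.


Given: v0 = 10 m/s, a = 5 m/s^2, t = 6 s
Using s = v0*t + (1/2)*a*t^2
s = 10*6 + (1/2)*5*6^2
s = 60 + (1/2)*180
s = 60 + 90
s = 150

150 m


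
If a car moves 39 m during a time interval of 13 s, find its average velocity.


Given: distance d = 39 m, time t = 13 s
Using v = d / t
v = 39 / 13
v = 3 m/s

3 m/s


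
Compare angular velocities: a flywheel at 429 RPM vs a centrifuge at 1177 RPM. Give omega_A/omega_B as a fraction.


Given: RPM_A = 429, RPM_B = 1177
omega = 2*pi*RPM/60, so omega_A/omega_B = RPM_A / RPM_B
omega_A/omega_B = 429 / 1177
omega_A/omega_B = 39/107

39/107


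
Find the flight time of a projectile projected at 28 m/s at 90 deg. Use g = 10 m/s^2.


Given: v0 = 28 m/s, theta = 90 deg, g = 10 m/s^2
sin(90) = 1
Using T = 2*v0*sin(theta) / g
T = 2*28*1 / 10
T = 56 / 10
T = 28/5 s

28/5 s


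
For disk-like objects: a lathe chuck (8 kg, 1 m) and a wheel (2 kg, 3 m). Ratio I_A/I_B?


Given: M1=8 kg, R1=1 m, M2=2 kg, R2=3 m
For a disk: I = (1/2)*M*R^2, so I_A/I_B = (M1*R1^2)/(M2*R2^2)
M1*R1^2 = 8*1 = 8
M2*R2^2 = 2*9 = 18
I_A/I_B = 8/18 = 4/9

4/9


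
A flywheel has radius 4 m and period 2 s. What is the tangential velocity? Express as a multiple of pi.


Given: radius r = 4 m, period T = 2 s
Using v = 2*pi*r / T
v = 2*pi*4 / 2
v = 8*pi / 2
v = 4*pi m/s

4*pi m/s


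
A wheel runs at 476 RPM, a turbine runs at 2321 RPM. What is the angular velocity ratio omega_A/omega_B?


Given: RPM_A = 476, RPM_B = 2321
omega = 2*pi*RPM/60, so omega_A/omega_B = RPM_A / RPM_B
omega_A/omega_B = 476 / 2321
omega_A/omega_B = 476/2321

476/2321


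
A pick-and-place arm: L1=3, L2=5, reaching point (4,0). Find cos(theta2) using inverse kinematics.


Given: L1 = 3, L2 = 5, target (x, y) = (4, 0)
Using cos(theta2) = (x^2 + y^2 - L1^2 - L2^2) / (2*L1*L2)
x^2 + y^2 = 4^2 + 0 = 16
L1^2 + L2^2 = 9 + 25 = 34
Numerator = 16 - 34 = -18
Denominator = 2*3*5 = 30
cos(theta2) = -18/30 = -3/5

-3/5


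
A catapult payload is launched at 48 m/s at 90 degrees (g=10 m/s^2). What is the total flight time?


Given: v0 = 48 m/s, theta = 90 deg, g = 10 m/s^2
sin(90) = 1
Using T = 2*v0*sin(theta) / g
T = 2*48*1 / 10
T = 96 / 10
T = 48/5 s

48/5 s


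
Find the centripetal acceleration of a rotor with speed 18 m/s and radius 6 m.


Given: v = 18 m/s, r = 6 m
Using a_c = v^2 / r
a_c = 18^2 / 6
a_c = 324 / 6
a_c = 54 m/s^2

54 m/s^2


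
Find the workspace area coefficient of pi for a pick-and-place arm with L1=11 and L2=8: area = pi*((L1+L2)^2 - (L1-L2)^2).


Given: L1 = 11, L2 = 8
(L1+L2)^2 = (19)^2 = 361
(L1-L2)^2 = (3)^2 = 9
Difference = 361 - 9 = 352
This equals 4*L1*L2 = 4*11*8 = 352
Workspace area = 352*pi

352


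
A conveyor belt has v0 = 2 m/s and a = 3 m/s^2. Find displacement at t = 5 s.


Given: v0 = 2 m/s, a = 3 m/s^2, t = 5 s
Using s = v0*t + (1/2)*a*t^2
s = 2*5 + (1/2)*3*5^2
s = 10 + (1/2)*75
s = 10 + 75/2
s = 95/2

95/2 m


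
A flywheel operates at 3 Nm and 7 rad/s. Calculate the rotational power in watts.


Given: tau = 3 Nm, omega = 7 rad/s
Using P = tau * omega
P = 3 * 7
P = 21 W

21 W


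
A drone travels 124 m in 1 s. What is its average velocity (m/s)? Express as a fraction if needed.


Given: distance d = 124 m, time t = 1 s
Using v = d / t
v = 124 / 1
v = 124 m/s

124 m/s


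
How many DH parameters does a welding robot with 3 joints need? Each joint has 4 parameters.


Given: 3 joints, 4 DH parameters per joint (d, theta, a, alpha)
Total DH parameters = number_of_joints * 4
Total = 3 * 4
Total = 12

12


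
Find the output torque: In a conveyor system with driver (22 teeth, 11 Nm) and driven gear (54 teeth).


Given: N1 = 22, N2 = 54, T1 = 11 Nm
Using T2/T1 = N2/N1
T2 = T1 * N2 / N1
T2 = 11 * 54 / 22
T2 = 594 / 22
T2 = 27 Nm

27 Nm


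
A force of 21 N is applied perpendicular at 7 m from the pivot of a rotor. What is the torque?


Given: F = 21 N, r = 7 m, angle = 90 deg (perpendicular)
Using tau = F * r * sin(90)
sin(90) = 1
tau = 21 * 7 * 1
tau = 147 Nm

147 Nm


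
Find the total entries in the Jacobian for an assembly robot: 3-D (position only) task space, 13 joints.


Given: task space dimension = 3, joints = 13
Jacobian is a 3 x 13 matrix
Total entries = rows * columns
Total = 3 * 13
Total = 39

39


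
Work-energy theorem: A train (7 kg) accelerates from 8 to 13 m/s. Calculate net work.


Given: m = 7 kg, v0 = 8 m/s, v = 13 m/s
Using W = (1/2)*m*(v^2 - v0^2)
v^2 = 13^2 = 169
v0^2 = 8^2 = 64
v^2 - v0^2 = 169 - 64 = 105
W = (1/2)*7*105 = 735/2 J

735/2 J


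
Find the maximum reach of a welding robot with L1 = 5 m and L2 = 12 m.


Given: L1 = 5 m, L2 = 12 m
For a 2-link planar arm, max reach = L1 + L2 (fully extended)
Max reach = 5 + 12
Max reach = 17 m

17 m


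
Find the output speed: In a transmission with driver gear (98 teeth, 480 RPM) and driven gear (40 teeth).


Given: N1 = 98 teeth, w1 = 480 RPM, N2 = 40 teeth
Using N1*w1 = N2*w2
w2 = N1*w1 / N2
w2 = 98*480 / 40
w2 = 47040 / 40
w2 = 1176 RPM

1176 RPM


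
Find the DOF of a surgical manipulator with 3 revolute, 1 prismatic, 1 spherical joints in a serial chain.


Given: serial robot with 3 revolute, 1 prismatic, 1 spherical joints
DOF contribution per joint type: revolute=1, prismatic=1, spherical=3, fixed=0
DOF = 3*1 + 1*1 + 1*3
DOF = 7

7


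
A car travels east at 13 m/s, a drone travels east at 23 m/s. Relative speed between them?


Given: v_A = 13 m/s east, v_B = 23 m/s east
Both move in the same direction; relative speed = |v_A - v_B|
|13 - 23| = |-10|
= 10 m/s

10 m/s


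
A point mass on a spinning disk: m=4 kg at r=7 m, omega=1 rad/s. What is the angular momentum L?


Given: m = 4 kg, r = 7 m, omega = 1 rad/s
For a point mass: I = m*r^2
I = 4*7^2 = 4*49 = 196
L = I*omega = 196*1
L = 196 kg*m^2/s

196 kg*m^2/s


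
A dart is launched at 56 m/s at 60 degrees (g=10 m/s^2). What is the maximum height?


Given: v0 = 56 m/s, theta = 60 deg, g = 10 m/s^2
sin^2(60) = 3/4
Using H = v0^2 * sin^2(theta) / (2*g)
H = 56^2 * 3/4 / (2*10)
H = 3136 * 3/4 / 20
H = 2352 / 20
H = 588/5 m

588/5 m


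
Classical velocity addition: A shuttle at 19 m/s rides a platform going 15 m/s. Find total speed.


Given: object velocity = 19 m/s, platform velocity = 15 m/s (same direction)
Using classical velocity addition: v_total = v_object + v_platform
v_total = 19 + 15
v_total = 34 m/s

34 m/s


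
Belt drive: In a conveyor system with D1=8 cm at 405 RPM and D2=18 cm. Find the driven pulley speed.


Given: D1 = 8 cm, w1 = 405 RPM, D2 = 18 cm
Using D1*w1 = D2*w2
w2 = D1*w1 / D2
w2 = 8*405 / 18
w2 = 3240 / 18
w2 = 180 RPM

180 RPM


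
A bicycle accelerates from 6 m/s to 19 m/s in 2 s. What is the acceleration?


Given: initial velocity v0 = 6 m/s, final velocity v = 19 m/s, time t = 2 s
Using a = (v - v0) / t
a = (19 - 6) / 2
a = 13 / 2
a = 13/2 m/s^2

13/2 m/s^2


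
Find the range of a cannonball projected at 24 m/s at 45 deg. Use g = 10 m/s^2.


Given: v0 = 24 m/s, theta = 45 deg, g = 10 m/s^2
sin(2*45) = sin(90) = 1
Using R = v0^2 * sin(2*theta) / g
R = 24^2 * 1 / 10
R = 576 / 10
R = 288/5 m

288/5 m


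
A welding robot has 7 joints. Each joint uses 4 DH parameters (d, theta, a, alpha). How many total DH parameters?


Given: 7 joints, 4 DH parameters per joint (d, theta, a, alpha)
Total DH parameters = number_of_joints * 4
Total = 7 * 4
Total = 28

28


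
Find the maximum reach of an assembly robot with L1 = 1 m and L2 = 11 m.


Given: L1 = 1 m, L2 = 11 m
For a 2-link planar arm, max reach = L1 + L2 (fully extended)
Max reach = 1 + 11
Max reach = 12 m

12 m


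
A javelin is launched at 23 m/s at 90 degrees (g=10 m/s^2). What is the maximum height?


Given: v0 = 23 m/s, theta = 90 deg, g = 10 m/s^2
sin^2(90) = 1
Using H = v0^2 * sin^2(theta) / (2*g)
H = 23^2 * 1 / (2*10)
H = 529 * 1 / 20
H = 529 / 20
H = 529/20 m

529/20 m


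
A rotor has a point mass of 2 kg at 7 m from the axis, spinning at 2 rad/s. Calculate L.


Given: m = 2 kg, r = 7 m, omega = 2 rad/s
For a point mass: I = m*r^2
I = 2*7^2 = 2*49 = 98
L = I*omega = 98*2
L = 196 kg*m^2/s

196 kg*m^2/s


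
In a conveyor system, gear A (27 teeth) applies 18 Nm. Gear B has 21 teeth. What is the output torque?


Given: N1 = 27, N2 = 21, T1 = 18 Nm
Using T2/T1 = N2/N1
T2 = T1 * N2 / N1
T2 = 18 * 21 / 27
T2 = 378 / 27
T2 = 14 Nm

14 Nm


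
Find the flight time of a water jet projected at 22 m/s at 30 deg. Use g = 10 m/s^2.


Given: v0 = 22 m/s, theta = 30 deg, g = 10 m/s^2
sin(30) = 1/2
Using T = 2*v0*sin(theta) / g
T = 2*22*1/2 / 10
T = 22 / 10
T = 11/5 s

11/5 s


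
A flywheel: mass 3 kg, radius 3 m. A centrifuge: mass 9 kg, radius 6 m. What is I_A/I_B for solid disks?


Given: M1=3 kg, R1=3 m, M2=9 kg, R2=6 m
For a disk: I = (1/2)*M*R^2, so I_A/I_B = (M1*R1^2)/(M2*R2^2)
M1*R1^2 = 3*9 = 27
M2*R2^2 = 9*36 = 324
I_A/I_B = 27/324 = 1/12

1/12


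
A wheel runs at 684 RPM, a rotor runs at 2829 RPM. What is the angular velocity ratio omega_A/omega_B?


Given: RPM_A = 684, RPM_B = 2829
omega = 2*pi*RPM/60, so omega_A/omega_B = RPM_A / RPM_B
omega_A/omega_B = 684 / 2829
omega_A/omega_B = 228/943

228/943


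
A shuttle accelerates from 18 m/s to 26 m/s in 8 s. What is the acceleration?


Given: initial velocity v0 = 18 m/s, final velocity v = 26 m/s, time t = 8 s
Using a = (v - v0) / t
a = (26 - 18) / 8
a = 8 / 8
a = 1 m/s^2

1 m/s^2


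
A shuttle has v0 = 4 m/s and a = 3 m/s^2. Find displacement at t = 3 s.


Given: v0 = 4 m/s, a = 3 m/s^2, t = 3 s
Using s = v0*t + (1/2)*a*t^2
s = 4*3 + (1/2)*3*3^2
s = 12 + (1/2)*27
s = 12 + 27/2
s = 51/2

51/2 m


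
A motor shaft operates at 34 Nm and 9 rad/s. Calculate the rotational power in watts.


Given: tau = 34 Nm, omega = 9 rad/s
Using P = tau * omega
P = 34 * 9
P = 306 W

306 W


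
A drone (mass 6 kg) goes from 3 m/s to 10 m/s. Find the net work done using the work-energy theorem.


Given: m = 6 kg, v0 = 3 m/s, v = 10 m/s
Using W = (1/2)*m*(v^2 - v0^2)
v^2 = 10^2 = 100
v0^2 = 3^2 = 9
v^2 - v0^2 = 100 - 9 = 91
W = (1/2)*6*91 = 273 J

273 J


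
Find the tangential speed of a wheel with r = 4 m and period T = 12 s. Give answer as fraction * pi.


Given: radius r = 4 m, period T = 12 s
Using v = 2*pi*r / T
v = 2*pi*4 / 12
v = 8*pi / 12
v = 2/3*pi m/s

2/3*pi m/s


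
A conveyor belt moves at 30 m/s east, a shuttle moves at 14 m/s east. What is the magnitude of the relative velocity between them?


Given: v_A = 30 m/s east, v_B = 14 m/s east
Both move in the same direction; relative speed = |v_A - v_B|
|30 - 14| = |16|
= 16 m/s

16 m/s


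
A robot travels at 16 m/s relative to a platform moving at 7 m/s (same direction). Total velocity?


Given: object velocity = 16 m/s, platform velocity = 7 m/s (same direction)
Using classical velocity addition: v_total = v_object + v_platform
v_total = 16 + 7
v_total = 23 m/s

23 m/s


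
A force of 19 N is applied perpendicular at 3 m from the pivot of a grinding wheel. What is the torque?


Given: F = 19 N, r = 3 m, angle = 90 deg (perpendicular)
Using tau = F * r * sin(90)
sin(90) = 1
tau = 19 * 3 * 1
tau = 57 Nm

57 Nm


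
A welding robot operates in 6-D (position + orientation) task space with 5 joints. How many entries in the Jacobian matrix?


Given: task space dimension = 6, joints = 5
Jacobian is a 6 x 5 matrix
Total entries = rows * columns
Total = 6 * 5
Total = 30

30


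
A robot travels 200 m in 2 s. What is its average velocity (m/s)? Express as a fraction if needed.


Given: distance d = 200 m, time t = 2 s
Using v = d / t
v = 200 / 2
v = 100 m/s

100 m/s


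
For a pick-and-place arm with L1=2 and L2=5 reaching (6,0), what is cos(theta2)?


Given: L1 = 2, L2 = 5, target (x, y) = (6, 0)
Using cos(theta2) = (x^2 + y^2 - L1^2 - L2^2) / (2*L1*L2)
x^2 + y^2 = 6^2 + 0 = 36
L1^2 + L2^2 = 4 + 25 = 29
Numerator = 36 - 29 = 7
Denominator = 2*2*5 = 20
cos(theta2) = 7/20 = 7/20

7/20


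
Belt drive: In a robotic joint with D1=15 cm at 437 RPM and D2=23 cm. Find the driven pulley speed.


Given: D1 = 15 cm, w1 = 437 RPM, D2 = 23 cm
Using D1*w1 = D2*w2
w2 = D1*w1 / D2
w2 = 15*437 / 23
w2 = 6555 / 23
w2 = 285 RPM

285 RPM


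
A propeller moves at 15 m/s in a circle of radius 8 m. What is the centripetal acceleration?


Given: v = 15 m/s, r = 8 m
Using a_c = v^2 / r
a_c = 15^2 / 8
a_c = 225 / 8
a_c = 225/8 m/s^2

225/8 m/s^2


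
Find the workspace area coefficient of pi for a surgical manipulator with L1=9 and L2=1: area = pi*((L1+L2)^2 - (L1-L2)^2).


Given: L1 = 9, L2 = 1
(L1+L2)^2 = (10)^2 = 100
(L1-L2)^2 = (8)^2 = 64
Difference = 100 - 64 = 36
This equals 4*L1*L2 = 4*9*1 = 36
Workspace area = 36*pi

36


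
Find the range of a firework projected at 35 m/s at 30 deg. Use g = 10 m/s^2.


Given: v0 = 35 m/s, theta = 30 deg, g = 10 m/s^2
sin(2*30) = sin(60) = sqrt(3)/2
Using R = v0^2 * sin(2*theta) / g
R = 35^2 * (sqrt(3)/2) / 10
R = 1225 * sqrt(3) / 20
R = 245/4*sqrt(3) m

245/4*sqrt(3) m


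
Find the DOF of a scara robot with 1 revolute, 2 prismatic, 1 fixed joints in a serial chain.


Given: serial robot with 1 revolute, 2 prismatic, 1 fixed joints
DOF contribution per joint type: revolute=1, prismatic=1, spherical=3, fixed=0
DOF = 1*1 + 2*1 + 1*0
DOF = 3

3


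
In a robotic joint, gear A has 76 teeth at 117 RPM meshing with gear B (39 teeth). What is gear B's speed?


Given: N1 = 76 teeth, w1 = 117 RPM, N2 = 39 teeth
Using N1*w1 = N2*w2
w2 = N1*w1 / N2
w2 = 76*117 / 39
w2 = 8892 / 39
w2 = 228 RPM

228 RPM


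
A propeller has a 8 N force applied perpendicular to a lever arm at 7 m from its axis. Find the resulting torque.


Given: F = 8 N, r = 7 m, angle = 90 deg (perpendicular)
Using tau = F * r * sin(90)
sin(90) = 1
tau = 8 * 7 * 1
tau = 56 Nm

56 Nm


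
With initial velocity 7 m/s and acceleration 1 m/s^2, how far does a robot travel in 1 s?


Given: v0 = 7 m/s, a = 1 m/s^2, t = 1 s
Using s = v0*t + (1/2)*a*t^2
s = 7*1 + (1/2)*1*1^2
s = 7 + (1/2)*1
s = 7 + 1/2
s = 15/2

15/2 m


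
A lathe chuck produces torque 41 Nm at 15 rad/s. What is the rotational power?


Given: tau = 41 Nm, omega = 15 rad/s
Using P = tau * omega
P = 41 * 15
P = 615 W

615 W


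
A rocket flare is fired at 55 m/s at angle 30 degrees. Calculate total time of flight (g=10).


Given: v0 = 55 m/s, theta = 30 deg, g = 10 m/s^2
sin(30) = 1/2
Using T = 2*v0*sin(theta) / g
T = 2*55*1/2 / 10
T = 55 / 10
T = 11/2 s

11/2 s


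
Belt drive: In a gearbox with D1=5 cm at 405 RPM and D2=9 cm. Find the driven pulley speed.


Given: D1 = 5 cm, w1 = 405 RPM, D2 = 9 cm
Using D1*w1 = D2*w2
w2 = D1*w1 / D2
w2 = 5*405 / 9
w2 = 2025 / 9
w2 = 225 RPM

225 RPM


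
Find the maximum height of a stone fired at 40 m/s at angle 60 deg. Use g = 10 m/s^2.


Given: v0 = 40 m/s, theta = 60 deg, g = 10 m/s^2
sin^2(60) = 3/4
Using H = v0^2 * sin^2(theta) / (2*g)
H = 40^2 * 3/4 / (2*10)
H = 1600 * 3/4 / 20
H = 1200 / 20
H = 60 m

60 m


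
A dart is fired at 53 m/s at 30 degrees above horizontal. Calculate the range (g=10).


Given: v0 = 53 m/s, theta = 30 deg, g = 10 m/s^2
sin(2*30) = sin(60) = sqrt(3)/2
Using R = v0^2 * sin(2*theta) / g
R = 53^2 * (sqrt(3)/2) / 10
R = 2809 * sqrt(3) / 20
R = 2809/20*sqrt(3) m

2809/20*sqrt(3) m


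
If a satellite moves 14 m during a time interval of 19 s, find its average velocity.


Given: distance d = 14 m, time t = 19 s
Using v = d / t
v = 14 / 19
v = 14/19 m/s

14/19 m/s


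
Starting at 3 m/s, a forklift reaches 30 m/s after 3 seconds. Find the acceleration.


Given: initial velocity v0 = 3 m/s, final velocity v = 30 m/s, time t = 3 s
Using a = (v - v0) / t
a = (30 - 3) / 3
a = 27 / 3
a = 9 m/s^2

9 m/s^2


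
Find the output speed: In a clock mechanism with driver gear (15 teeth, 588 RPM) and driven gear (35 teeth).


Given: N1 = 15 teeth, w1 = 588 RPM, N2 = 35 teeth
Using N1*w1 = N2*w2
w2 = N1*w1 / N2
w2 = 15*588 / 35
w2 = 8820 / 35
w2 = 252 RPM

252 RPM


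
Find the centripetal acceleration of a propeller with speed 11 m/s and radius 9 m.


Given: v = 11 m/s, r = 9 m
Using a_c = v^2 / r
a_c = 11^2 / 9
a_c = 121 / 9
a_c = 121/9 m/s^2

121/9 m/s^2


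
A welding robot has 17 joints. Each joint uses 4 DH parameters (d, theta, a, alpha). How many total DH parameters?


Given: 17 joints, 4 DH parameters per joint (d, theta, a, alpha)
Total DH parameters = number_of_joints * 4
Total = 17 * 4
Total = 68

68


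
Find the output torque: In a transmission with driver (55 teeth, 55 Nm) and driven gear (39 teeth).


Given: N1 = 55, N2 = 39, T1 = 55 Nm
Using T2/T1 = N2/N1
T2 = T1 * N2 / N1
T2 = 55 * 39 / 55
T2 = 2145 / 55
T2 = 39 Nm

39 Nm


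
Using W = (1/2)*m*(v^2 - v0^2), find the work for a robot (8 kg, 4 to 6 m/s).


Given: m = 8 kg, v0 = 4 m/s, v = 6 m/s
Using W = (1/2)*m*(v^2 - v0^2)
v^2 = 6^2 = 36
v0^2 = 4^2 = 16
v^2 - v0^2 = 36 - 16 = 20
W = (1/2)*8*20 = 80 J

80 J


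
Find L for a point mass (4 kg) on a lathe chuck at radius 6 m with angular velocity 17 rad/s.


Given: m = 4 kg, r = 6 m, omega = 17 rad/s
For a point mass: I = m*r^2
I = 4*6^2 = 4*36 = 144
L = I*omega = 144*17
L = 2448 kg*m^2/s

2448 kg*m^2/s


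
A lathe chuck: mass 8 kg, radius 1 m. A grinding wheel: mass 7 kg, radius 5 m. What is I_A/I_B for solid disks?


Given: M1=8 kg, R1=1 m, M2=7 kg, R2=5 m
For a disk: I = (1/2)*M*R^2, so I_A/I_B = (M1*R1^2)/(M2*R2^2)
M1*R1^2 = 8*1 = 8
M2*R2^2 = 7*25 = 175
I_A/I_B = 8/175 = 8/175

8/175


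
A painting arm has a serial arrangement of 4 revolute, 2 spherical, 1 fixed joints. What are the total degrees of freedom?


Given: serial robot with 4 revolute, 2 spherical, 1 fixed joints
DOF contribution per joint type: revolute=1, prismatic=1, spherical=3, fixed=0
DOF = 4*1 + 2*3 + 1*0
DOF = 10

10
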